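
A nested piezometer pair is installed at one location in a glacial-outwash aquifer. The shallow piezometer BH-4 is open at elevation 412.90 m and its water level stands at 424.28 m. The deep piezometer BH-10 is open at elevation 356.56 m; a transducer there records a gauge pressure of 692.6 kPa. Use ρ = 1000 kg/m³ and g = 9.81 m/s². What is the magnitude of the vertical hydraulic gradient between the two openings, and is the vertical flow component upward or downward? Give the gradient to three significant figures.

|i_v| ≈ 0.0511; vertical flow is upward

Total head at BH-4: h = 424.28 m (water level in the standpipe).
Pressure head at BH-10: ψ = P/(ρg) = 692.6×1000 / (1000 × 9.81) = 70.60 m.
Total head at BH-10: h = z + ψ = 356.56 + 70.60 = 427.16 m.
Δh = h(BH-4) − h(BH-10) = 424.28 − 427.16 = -2.88 m.
Vertical separation Δz = 412.90 − 356.56 = 56.34 m.
|i_v| = |Δh| / Δz = 2.88 / 56.34 = 0.0511.
Head is higher in the deep piezometer, so vertical flow is upward (discharge condition).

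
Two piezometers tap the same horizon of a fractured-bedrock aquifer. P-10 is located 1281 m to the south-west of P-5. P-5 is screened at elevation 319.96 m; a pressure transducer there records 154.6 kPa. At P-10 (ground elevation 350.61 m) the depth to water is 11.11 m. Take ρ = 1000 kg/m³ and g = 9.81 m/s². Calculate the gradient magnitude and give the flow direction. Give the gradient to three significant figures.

Pressure head at P-5: ψ = P/(ρg) = 154.6×1000 / (1000 × 9.81) = 15.76 m.
Total head at P-5: h = z + ψ = 319.96 + 15.76 = 335.72 m.
Total head at P-10: h = 350.61 − 11.11 = 339.50 m.
Head difference: h(P-5) − h(P-10) = 335.72 − 339.50 = -3.78 m.
Hydraulic gradient: i = |Δh| / L = 3.78 / 1281 = 0.00295.
Flow is from higher to lower head: from P-10 toward P-5, i.e. toward the north-east.

i ≈ 0.00295; groundwater flows toward the north-east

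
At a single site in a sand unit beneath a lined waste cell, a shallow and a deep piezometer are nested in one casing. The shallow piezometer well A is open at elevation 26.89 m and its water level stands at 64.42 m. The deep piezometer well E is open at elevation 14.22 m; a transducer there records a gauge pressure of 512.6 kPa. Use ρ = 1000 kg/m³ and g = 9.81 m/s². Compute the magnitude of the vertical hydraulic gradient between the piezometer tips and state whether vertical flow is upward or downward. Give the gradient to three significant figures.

Total head at well A: h = 64.42 m (water level in the standpipe).
Pressure head at well E: ψ = P/(ρg) = 512.6×1000 / (1000 × 9.81) = 52.25 m.
Total head at well E: h = z + ψ = 14.22 + 52.25 = 66.47 m.
Δh = h(well A) − h(well E) = 64.42 − 66.47 = -2.05 m.
Vertical separation Δz = 26.89 − 14.22 = 12.67 m.
|i_v| = |Δh| / Δz = 2.05 / 12.67 = 0.162.
Head is higher in the deep piezometer, so vertical flow is upward (discharge condition).

|i_v| ≈ 0.162; vertical flow is upward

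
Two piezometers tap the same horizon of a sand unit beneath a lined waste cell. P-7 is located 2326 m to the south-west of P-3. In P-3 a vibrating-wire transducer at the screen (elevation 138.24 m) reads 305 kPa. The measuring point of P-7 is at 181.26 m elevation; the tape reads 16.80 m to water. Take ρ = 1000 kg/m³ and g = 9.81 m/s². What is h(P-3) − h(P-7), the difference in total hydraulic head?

Δh ≈ 4.87 m

Pressure head at P-3: ψ = P/(ρg) = 305×1000 / (1000 × 9.81) = 31.09 m.
Total head at P-3: h = z + ψ = 138.24 + 31.09 = 169.33 m.
Total head at P-7: h = 181.26 − 16.80 = 164.46 m.
Head difference: h(P-3) − h(P-7) = 169.33 − 164.46 = 4.87 m.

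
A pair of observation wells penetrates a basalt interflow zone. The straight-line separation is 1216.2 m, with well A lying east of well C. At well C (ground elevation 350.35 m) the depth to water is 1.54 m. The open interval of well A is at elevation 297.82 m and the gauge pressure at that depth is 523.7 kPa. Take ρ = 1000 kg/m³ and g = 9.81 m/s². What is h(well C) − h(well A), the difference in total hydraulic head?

Δh ≈ -2.39 m

Total head at well C: h = 350.35 − 1.54 = 348.81 m.
Pressure head at well A: ψ = P/(ρg) = 523.7×1000 / (1000 × 9.81) = 53.38 m.
Total head at well A: h = z + ψ = 297.82 + 53.38 = 351.20 m.
Head difference: h(well C) − h(well A) = 348.81 − 351.20 = -2.39 m.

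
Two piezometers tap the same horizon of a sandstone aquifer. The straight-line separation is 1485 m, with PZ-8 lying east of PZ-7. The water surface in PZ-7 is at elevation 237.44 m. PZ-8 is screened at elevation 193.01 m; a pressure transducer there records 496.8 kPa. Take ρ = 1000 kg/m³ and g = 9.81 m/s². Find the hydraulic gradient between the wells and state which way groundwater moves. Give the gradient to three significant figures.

Total head at PZ-7: h = 237.44 m (water level in the piezometer is the total head).
Pressure head at PZ-8: ψ = P/(ρg) = 496.8×1000 / (1000 × 9.81) = 50.64 m.
Total head at PZ-8: h = z + ψ = 193.01 + 50.64 = 243.65 m.
Head difference: h(PZ-7) − h(PZ-8) = 237.44 − 243.65 = -6.21 m.
Hydraulic gradient: i = |Δh| / L = 6.21 / 1485 = 0.00418.
Flow is from higher to lower head: from PZ-8 toward PZ-7, i.e. toward the west.

i ≈ 0.00418; groundwater flows toward the west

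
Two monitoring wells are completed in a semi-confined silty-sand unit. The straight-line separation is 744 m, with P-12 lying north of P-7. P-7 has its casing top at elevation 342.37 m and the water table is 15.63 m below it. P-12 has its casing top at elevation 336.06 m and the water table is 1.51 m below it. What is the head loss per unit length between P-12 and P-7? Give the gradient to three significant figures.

i ≈ 0.0105 m/m

Total head at P-7: h = 342.37 − 15.63 = 326.74 m.
Total head at P-12: h = 336.06 − 1.51 = 334.55 m.
Head difference: h(P-7) − h(P-12) = 326.74 − 334.55 = -7.81 m.
Hydraulic gradient: i = |Δh| / L = 7.81 / 744 = 0.0105.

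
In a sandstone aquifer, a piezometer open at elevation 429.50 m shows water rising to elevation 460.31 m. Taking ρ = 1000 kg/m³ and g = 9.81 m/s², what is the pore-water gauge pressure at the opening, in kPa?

P ≈ 302 kPa

Pressure head ψ = h − z = 460.31 − 429.50 = 30.81 m.
P = ρgψ = 1000 × 9.81 × 30.81 = 302246 Pa ≈ 302 kPa.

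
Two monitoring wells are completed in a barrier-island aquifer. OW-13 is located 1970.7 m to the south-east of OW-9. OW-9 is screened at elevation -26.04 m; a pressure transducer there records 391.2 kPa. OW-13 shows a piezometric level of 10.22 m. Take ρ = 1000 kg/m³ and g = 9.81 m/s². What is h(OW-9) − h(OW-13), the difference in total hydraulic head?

Δh ≈ 3.62 m

Pressure head at OW-9: ψ = P/(ρg) = 391.2×1000 / (1000 × 9.81) = 39.88 m.
Total head at OW-9: h = z + ψ = -26.04 + 39.88 = 13.84 m.
Total head at OW-13: h = 10.22 m (water level in the piezometer is the total head).
Head difference: h(OW-9) − h(OW-13) = 13.84 − 10.22 = 3.62 m.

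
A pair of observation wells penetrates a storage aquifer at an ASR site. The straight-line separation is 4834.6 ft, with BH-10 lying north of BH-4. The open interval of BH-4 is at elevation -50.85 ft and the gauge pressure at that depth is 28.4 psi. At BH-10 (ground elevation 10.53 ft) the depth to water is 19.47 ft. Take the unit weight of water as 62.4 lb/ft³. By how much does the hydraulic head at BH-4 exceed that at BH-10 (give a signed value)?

Pressure head at BH-4: ψ = 144·P/γ = 144 × 28.4 / 62.4 = 65.54 ft.
Total head at BH-4: h = z + ψ = -50.85 + 65.54 = 14.69 ft.
Total head at BH-10: h = 10.53 − 19.47 = -8.94 ft.
Head difference: h(BH-4) − h(BH-10) = 14.69 − (-8.94) = 23.63 ft.

Δh ≈ 23.63 ft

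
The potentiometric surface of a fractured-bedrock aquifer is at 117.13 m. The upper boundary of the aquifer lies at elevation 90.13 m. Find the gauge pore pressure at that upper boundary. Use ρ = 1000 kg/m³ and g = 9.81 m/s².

Pressure head at the aquifer top: ψ = h − z = 117.13 − 90.13 = 27.00 m.
P = ρgψ = 1000 × 9.81 × 27.00 = 264870 Pa ≈ 265 kPa.

P ≈ 265 kPa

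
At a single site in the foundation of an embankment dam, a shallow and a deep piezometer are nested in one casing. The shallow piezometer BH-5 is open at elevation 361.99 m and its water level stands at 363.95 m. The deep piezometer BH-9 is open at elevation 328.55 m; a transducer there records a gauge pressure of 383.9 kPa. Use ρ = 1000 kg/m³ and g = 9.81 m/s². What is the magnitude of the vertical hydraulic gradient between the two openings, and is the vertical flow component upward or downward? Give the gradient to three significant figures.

|i_v| ≈ 0.112; vertical flow is upward

Total head at BH-5: h = 363.95 m (water level in the standpipe).
Pressure head at BH-9: ψ = P/(ρg) = 383.9×1000 / (1000 × 9.81) = 39.13 m.
Total head at BH-9: h = z + ψ = 328.55 + 39.13 = 367.68 m.
Δh = h(BH-5) − h(BH-9) = 363.95 − 367.68 = -3.73 m.
Vertical separation Δz = 361.99 − 328.55 = 33.44 m.
|i_v| = |Δh| / Δz = 3.73 / 33.44 = 0.112.
Head is higher in the deep piezometer, so vertical flow is upward (discharge condition).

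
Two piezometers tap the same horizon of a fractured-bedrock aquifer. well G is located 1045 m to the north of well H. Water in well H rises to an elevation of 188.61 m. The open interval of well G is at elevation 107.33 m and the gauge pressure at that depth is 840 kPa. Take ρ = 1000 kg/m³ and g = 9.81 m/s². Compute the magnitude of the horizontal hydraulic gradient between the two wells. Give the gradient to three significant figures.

Total head at well H: h = 188.61 m (water level in the piezometer is the total head).
Pressure head at well G: ψ = P/(ρg) = 840×1000 / (1000 × 9.81) = 85.63 m.
Total head at well G: h = z + ψ = 107.33 + 85.63 = 192.96 m.
Head difference: h(well H) − h(well G) = 188.61 − 192.96 = -4.35 m.
Hydraulic gradient: i = |Δh| / L = 4.35 / 1045 = 0.00416.

i ≈ 0.00416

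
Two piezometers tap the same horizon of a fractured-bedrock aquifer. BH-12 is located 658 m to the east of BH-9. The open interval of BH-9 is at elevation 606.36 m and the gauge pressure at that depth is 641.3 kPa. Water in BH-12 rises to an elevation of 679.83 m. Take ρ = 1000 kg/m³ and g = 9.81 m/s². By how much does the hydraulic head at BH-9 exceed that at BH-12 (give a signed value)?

Δh ≈ -8.10 m

Pressure head at BH-9: ψ = P/(ρg) = 641.3×1000 / (1000 × 9.81) = 65.37 m.
Total head at BH-9: h = z + ψ = 606.36 + 65.37 = 671.73 m.
Total head at BH-12: h = 679.83 m (water level in the piezometer is the total head).
Head difference: h(BH-9) − h(BH-12) = 671.73 − 679.83 = -8.10 m.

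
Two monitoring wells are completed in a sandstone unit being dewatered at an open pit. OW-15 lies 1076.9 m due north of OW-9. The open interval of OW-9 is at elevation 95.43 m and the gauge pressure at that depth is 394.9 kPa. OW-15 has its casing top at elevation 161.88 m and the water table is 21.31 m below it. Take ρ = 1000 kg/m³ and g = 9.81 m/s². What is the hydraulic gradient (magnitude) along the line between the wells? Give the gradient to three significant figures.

i ≈ 0.00454

Pressure head at OW-9: ψ = P/(ρg) = 394.9×1000 / (1000 × 9.81) = 40.25 m.
Total head at OW-9: h = z + ψ = 95.43 + 40.25 = 135.68 m.
Total head at OW-15: h = 161.88 − 21.31 = 140.57 m.
Head difference: h(OW-9) − h(OW-15) = 135.68 − 140.57 = -4.89 m.
Hydraulic gradient: i = |Δh| / L = 4.89 / 1076.9 = 0.00454.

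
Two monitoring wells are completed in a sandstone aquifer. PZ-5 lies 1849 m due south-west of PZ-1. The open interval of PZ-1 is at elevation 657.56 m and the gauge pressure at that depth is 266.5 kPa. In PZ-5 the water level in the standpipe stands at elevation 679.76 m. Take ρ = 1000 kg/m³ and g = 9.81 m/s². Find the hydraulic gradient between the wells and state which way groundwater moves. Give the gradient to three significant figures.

i ≈ 0.00269; groundwater flows toward the south-west

Pressure head at PZ-1: ψ = P/(ρg) = 266.5×1000 / (1000 × 9.81) = 27.17 m.
Total head at PZ-1: h = z + ψ = 657.56 + 27.17 = 684.73 m.
Total head at PZ-5: h = 679.76 m (water level in the piezometer is the total head).
Head difference: h(PZ-1) − h(PZ-5) = 684.73 − 679.76 = 4.97 m.
Hydraulic gradient: i = |Δh| / L = 4.97 / 1849 = 0.00269.
Flow is from higher to lower head: from PZ-1 toward PZ-5, i.e. toward the south-west.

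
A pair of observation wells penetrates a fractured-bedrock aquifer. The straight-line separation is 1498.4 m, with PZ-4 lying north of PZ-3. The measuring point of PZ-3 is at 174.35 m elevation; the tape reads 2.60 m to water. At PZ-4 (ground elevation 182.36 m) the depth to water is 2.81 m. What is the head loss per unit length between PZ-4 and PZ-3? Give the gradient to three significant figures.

Total head at PZ-3: h = 174.35 − 2.60 = 171.75 m.
Total head at PZ-4: h = 182.36 − 2.81 = 179.55 m.
Head difference: h(PZ-3) − h(PZ-4) = 171.75 − 179.55 = -7.80 m.
Hydraulic gradient: i = |Δh| / L = 7.80 / 1498.4 = 0.00521.

i ≈ 0.00521 m/m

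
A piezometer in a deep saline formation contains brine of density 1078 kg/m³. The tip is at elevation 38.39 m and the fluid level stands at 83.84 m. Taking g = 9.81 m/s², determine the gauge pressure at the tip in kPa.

P ≈ 481 kPa

Pressure head ψ = h − z = 83.84 − 38.39 = 45.45 m.
P = ρgψ = 1078 × 9.81 × 45.45 = 480642 Pa ≈ 481 kPa.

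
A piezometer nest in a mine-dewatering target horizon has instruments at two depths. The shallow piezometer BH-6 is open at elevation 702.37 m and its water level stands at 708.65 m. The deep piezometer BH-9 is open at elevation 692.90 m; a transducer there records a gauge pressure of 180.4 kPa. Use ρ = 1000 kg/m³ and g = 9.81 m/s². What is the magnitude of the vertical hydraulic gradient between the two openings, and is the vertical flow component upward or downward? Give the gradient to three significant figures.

|i_v| ≈ 0.279; vertical flow is upward

Total head at BH-6: h = 708.65 m (water level in the standpipe).
Pressure head at BH-9: ψ = P/(ρg) = 180.4×1000 / (1000 × 9.81) = 18.39 m.
Total head at BH-9: h = z + ψ = 692.90 + 18.39 = 711.29 m.
Δh = h(BH-6) − h(BH-9) = 708.65 − 711.29 = -2.64 m.
Vertical separation Δz = 702.37 − 692.90 = 9.47 m.
|i_v| = |Δh| / Δz = 2.64 / 9.47 = 0.279.
Head is higher in the deep piezometer, so vertical flow is upward (discharge condition).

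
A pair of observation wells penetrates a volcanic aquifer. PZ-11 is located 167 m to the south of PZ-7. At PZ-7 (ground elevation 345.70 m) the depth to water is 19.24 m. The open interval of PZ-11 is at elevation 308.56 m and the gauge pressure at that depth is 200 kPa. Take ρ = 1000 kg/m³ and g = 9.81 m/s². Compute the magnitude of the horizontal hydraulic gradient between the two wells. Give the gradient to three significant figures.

i ≈ 0.0149

Total head at PZ-7: h = 345.70 − 19.24 = 326.46 m.
Pressure head at PZ-11: ψ = P/(ρg) = 200×1000 / (1000 × 9.81) = 20.39 m.
Total head at PZ-11: h = z + ψ = 308.56 + 20.39 = 328.95 m.
Head difference: h(PZ-7) − h(PZ-11) = 326.46 − 328.95 = -2.49 m.
Hydraulic gradient: i = |Δh| / L = 2.49 / 167 = 0.0149.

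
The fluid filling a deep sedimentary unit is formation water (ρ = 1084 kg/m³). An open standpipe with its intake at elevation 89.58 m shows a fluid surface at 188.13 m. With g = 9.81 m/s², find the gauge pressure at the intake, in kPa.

Pressure head ψ = h − z = 188.13 − 89.58 = 98.55 m.
P = ρgψ = 1084 × 9.81 × 98.55 = 1047985 Pa ≈ 1050 kPa.

P ≈ 1050 kPa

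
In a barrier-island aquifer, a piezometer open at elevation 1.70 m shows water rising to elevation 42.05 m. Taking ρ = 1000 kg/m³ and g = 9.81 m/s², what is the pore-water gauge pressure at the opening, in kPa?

Pressure head ψ = h − z = 42.05 − 1.70 = 40.35 m.
P = ρgψ = 1000 × 9.81 × 40.35 = 395834 Pa ≈ 396 kPa.

P ≈ 396 kPa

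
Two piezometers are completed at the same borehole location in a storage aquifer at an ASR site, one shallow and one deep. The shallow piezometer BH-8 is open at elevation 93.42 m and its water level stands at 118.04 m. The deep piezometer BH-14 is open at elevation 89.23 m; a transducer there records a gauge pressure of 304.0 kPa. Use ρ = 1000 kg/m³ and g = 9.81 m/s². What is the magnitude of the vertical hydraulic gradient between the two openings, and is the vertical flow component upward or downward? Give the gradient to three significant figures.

|i_v| ≈ 0.520; vertical flow is upward

Total head at BH-8: h = 118.04 m (water level in the standpipe).
Pressure head at BH-14: ψ = P/(ρg) = 304.0×1000 / (1000 × 9.81) = 30.99 m.
Total head at BH-14: h = z + ψ = 89.23 + 30.99 = 120.22 m.
Δh = h(BH-8) − h(BH-14) = 118.04 − 120.22 = -2.18 m.
Vertical separation Δz = 93.42 − 89.23 = 4.19 m.
|i_v| = |Δh| / Δz = 2.18 / 4.19 = 0.520.
Head is higher in the deep piezometer, so vertical flow is upward (discharge condition).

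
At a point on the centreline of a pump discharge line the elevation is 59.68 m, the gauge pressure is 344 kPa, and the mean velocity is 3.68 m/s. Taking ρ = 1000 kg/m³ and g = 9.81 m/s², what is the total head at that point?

h ≈ 95.44 m

Pressure head ψ = P/(ρg) = 344×1000 / (1000 × 9.81) = 35.07 m.
Velocity head = v²/(2g) = 3.68² / (2 × 9.81) = 0.690 m.
h = z + ψ + v²/(2g) = 59.68 + 35.07 + 0.690 = 95.44 m.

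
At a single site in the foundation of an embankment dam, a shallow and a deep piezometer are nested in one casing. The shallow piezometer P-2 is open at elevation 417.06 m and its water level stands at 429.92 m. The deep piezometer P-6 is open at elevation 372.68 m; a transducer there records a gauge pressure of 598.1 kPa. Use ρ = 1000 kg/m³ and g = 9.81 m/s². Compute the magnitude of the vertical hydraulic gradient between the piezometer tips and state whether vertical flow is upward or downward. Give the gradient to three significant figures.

|i_v| ≈ 0.0840; vertical flow is upward

Total head at P-2: h = 429.92 m (water level in the standpipe).
Pressure head at P-6: ψ = P/(ρg) = 598.1×1000 / (1000 × 9.81) = 60.97 m.
Total head at P-6: h = z + ψ = 372.68 + 60.97 = 433.65 m.
Δh = h(P-2) − h(P-6) = 429.92 − 433.65 = -3.73 m.
Vertical separation Δz = 417.06 − 372.68 = 44.38 m.
|i_v| = |Δh| / Δz = 3.73 / 44.38 = 0.0840.
Head is higher in the deep piezometer, so vertical flow is upward (discharge condition).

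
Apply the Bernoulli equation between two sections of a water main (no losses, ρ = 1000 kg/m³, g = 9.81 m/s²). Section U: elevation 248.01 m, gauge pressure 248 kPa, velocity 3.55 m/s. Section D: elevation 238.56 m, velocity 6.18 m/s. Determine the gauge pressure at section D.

Pressure head at U: ψ₁ = P₁/(ρg) = 248×1000 / (1000 × 9.81) = 25.28 m.
Velocity heads: v₁²/2g = 3.55²/19.62 = 0.642 m; v₂²/2g = 6.18²/19.62 = 1.947 m.
Total head H = z₁ + ψ₁ + v₁²/2g = 248.01 + 25.28 + 0.642 = 273.93 m.
ψ₂ = H − z₂ − v₂²/2g = 273.93 − 238.56 − 1.947 = 33.42 m.
P₂ = ρgψ₂ = 1000 × 9.81 × 33.42 ≈ 328 kPa.

P₂ ≈ 328 kPa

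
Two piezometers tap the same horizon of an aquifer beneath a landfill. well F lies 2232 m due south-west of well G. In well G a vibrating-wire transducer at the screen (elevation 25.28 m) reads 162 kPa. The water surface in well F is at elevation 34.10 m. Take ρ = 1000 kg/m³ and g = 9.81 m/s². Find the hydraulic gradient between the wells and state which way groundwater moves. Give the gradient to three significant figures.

Pressure head at well G: ψ = P/(ρg) = 162×1000 / (1000 × 9.81) = 16.51 m.
Total head at well G: h = z + ψ = 25.28 + 16.51 = 41.79 m.
Total head at well F: h = 34.10 m (water level in the piezometer is the total head).
Head difference: h(well G) − h(well F) = 41.79 − 34.10 = 7.69 m.
Hydraulic gradient: i = |Δh| / L = 7.69 / 2232 = 0.00345.
Flow is from higher to lower head: from well G toward well F, i.e. toward the south-west.

i ≈ 0.00345; groundwater flows toward the south-west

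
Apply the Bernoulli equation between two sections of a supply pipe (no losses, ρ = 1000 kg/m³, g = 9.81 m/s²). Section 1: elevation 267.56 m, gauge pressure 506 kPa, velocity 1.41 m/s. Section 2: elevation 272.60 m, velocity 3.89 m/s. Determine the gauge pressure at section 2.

P₂ ≈ 450 kPa

Pressure head at 1: ψ₁ = P₁/(ρg) = 506×1000 / (1000 × 9.81) = 51.58 m.
Velocity heads: v₁²/2g = 1.41²/19.62 = 0.101 m; v₂²/2g = 3.89²/19.62 = 0.771 m.
Total head H = z₁ + ψ₁ + v₁²/2g = 267.56 + 51.58 + 0.101 = 319.24 m.
ψ₂ = H − z₂ − v₂²/2g = 319.24 − 272.60 − 0.771 = 45.87 m.
P₂ = ρgψ₂ = 1000 × 9.81 × 45.87 ≈ 450 kPa.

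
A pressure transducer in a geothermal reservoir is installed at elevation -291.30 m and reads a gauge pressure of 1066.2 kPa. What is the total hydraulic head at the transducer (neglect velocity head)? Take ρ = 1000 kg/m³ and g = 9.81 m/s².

ψ = P/(ρg) = 1066.2×1000 / (1000 × 9.81) = 108.69 m.
h = z + ψ = -291.30 + 108.69 = -182.61 m.

h ≈ -182.61 m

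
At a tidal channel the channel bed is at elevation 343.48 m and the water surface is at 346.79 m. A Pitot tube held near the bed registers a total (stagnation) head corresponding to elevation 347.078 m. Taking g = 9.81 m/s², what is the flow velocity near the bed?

Near the bed, under hydrostatic conditions, the piezometric head (z + ψ) equals the free-surface elevation, 346.79 m.
Velocity head = total − piezometric = 347.078 − 346.79 = 0.288 m.
v = √(2g·h_v) = √(2 × 9.81 × 0.288) = 2.38 m/s.

v ≈ 2.38 m/s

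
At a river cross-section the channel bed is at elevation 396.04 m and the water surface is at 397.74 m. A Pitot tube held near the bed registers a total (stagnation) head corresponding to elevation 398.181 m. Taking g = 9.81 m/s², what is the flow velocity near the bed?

Near the bed, under hydrostatic conditions, the piezometric head (z + ψ) equals the free-surface elevation, 397.74 m.
Velocity head = total − piezometric = 398.181 − 397.74 = 0.441 m.
v = √(2g·h_v) = √(2 × 9.81 × 0.441) = 2.94 m/s.

v ≈ 2.94 m/s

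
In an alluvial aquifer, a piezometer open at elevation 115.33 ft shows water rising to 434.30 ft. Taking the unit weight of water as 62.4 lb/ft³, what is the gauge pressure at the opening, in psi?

P ≈ 138 psi

Pressure head ψ = h − z = 434.30 − 115.33 = 318.97 ft.
P = γ·ψ / 144 = 62.4 × 318.97 / 144 = 138 psi.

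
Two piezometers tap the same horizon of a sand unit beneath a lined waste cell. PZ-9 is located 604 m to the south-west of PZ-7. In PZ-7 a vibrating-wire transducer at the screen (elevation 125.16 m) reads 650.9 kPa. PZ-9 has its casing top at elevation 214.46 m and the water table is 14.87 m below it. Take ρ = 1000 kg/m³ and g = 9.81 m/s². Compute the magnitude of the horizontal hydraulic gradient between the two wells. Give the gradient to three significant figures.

Pressure head at PZ-7: ψ = P/(ρg) = 650.9×1000 / (1000 × 9.81) = 66.35 m.
Total head at PZ-7: h = z + ψ = 125.16 + 66.35 = 191.51 m.
Total head at PZ-9: h = 214.46 − 14.87 = 199.59 m.
Head difference: h(PZ-7) − h(PZ-9) = 191.51 − 199.59 = -8.08 m.
Hydraulic gradient: i = |Δh| / L = 8.08 / 604 = 0.0134.

i ≈ 0.0134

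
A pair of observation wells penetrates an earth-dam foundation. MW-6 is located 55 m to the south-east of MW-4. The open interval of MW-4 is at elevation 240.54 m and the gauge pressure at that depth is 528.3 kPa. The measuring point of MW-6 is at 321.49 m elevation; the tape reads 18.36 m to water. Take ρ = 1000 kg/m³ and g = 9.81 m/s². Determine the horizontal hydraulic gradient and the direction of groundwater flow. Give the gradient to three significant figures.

i ≈ 0.159; groundwater flows toward the north-west

Pressure head at MW-4: ψ = P/(ρg) = 528.3×1000 / (1000 × 9.81) = 53.85 m.
Total head at MW-4: h = z + ψ = 240.54 + 53.85 = 294.39 m.
Total head at MW-6: h = 321.49 − 18.36 = 303.13 m.
Head difference: h(MW-4) − h(MW-6) = 294.39 − 303.13 = -8.74 m.
Hydraulic gradient: i = |Δh| / L = 8.74 / 55 = 0.159.
Flow is from higher to lower head: from MW-6 toward MW-4, i.e. toward the north-west.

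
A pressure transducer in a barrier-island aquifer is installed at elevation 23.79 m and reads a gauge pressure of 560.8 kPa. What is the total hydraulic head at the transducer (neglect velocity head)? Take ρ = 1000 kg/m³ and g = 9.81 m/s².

h ≈ 80.96 m

ψ = P/(ρg) = 560.8×1000 / (1000 × 9.81) = 57.17 m.
h = z + ψ = 23.79 + 57.17 = 80.96 m.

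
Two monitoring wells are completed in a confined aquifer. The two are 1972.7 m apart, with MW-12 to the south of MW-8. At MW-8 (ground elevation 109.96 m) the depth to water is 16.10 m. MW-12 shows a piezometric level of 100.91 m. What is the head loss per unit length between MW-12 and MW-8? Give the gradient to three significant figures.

i ≈ 0.00357 m/m

Total head at MW-8: h = 109.96 − 16.10 = 93.86 m.
Total head at MW-12: h = 100.91 m (water level in the piezometer is the total head).
Head difference: h(MW-8) − h(MW-12) = 93.86 − 100.91 = -7.05 m.
Hydraulic gradient: i = |Δh| / L = 7.05 / 1972.7 = 0.00357.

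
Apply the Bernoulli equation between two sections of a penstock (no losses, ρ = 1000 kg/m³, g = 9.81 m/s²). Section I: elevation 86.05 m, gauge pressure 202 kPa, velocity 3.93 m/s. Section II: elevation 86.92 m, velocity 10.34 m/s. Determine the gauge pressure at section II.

P₂ ≈ 148 kPa

Pressure head at I: ψ₁ = P₁/(ρg) = 202×1000 / (1000 × 9.81) = 20.59 m.
Velocity heads: v₁²/2g = 3.93²/19.62 = 0.787 m; v₂²/2g = 10.34²/19.62 = 5.449 m.
Total head H = z₁ + ψ₁ + v₁²/2g = 86.05 + 20.59 + 0.787 = 107.43 m.
ψ₂ = H − z₂ − v₂²/2g = 107.43 − 86.92 − 5.449 = 15.06 m.
P₂ = ρgψ₂ = 1000 × 9.81 × 15.06 ≈ 148 kPa.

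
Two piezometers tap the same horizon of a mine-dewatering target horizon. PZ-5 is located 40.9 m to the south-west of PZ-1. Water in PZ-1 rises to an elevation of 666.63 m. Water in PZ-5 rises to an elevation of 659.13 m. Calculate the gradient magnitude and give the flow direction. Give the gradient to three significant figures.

i ≈ 0.183; groundwater flows toward the south-west

Total head at PZ-1: h = 666.63 m (water level in the piezometer is the total head).
Total head at PZ-5: h = 659.13 m (water level in the piezometer is the total head).
Head difference: h(PZ-1) − h(PZ-5) = 666.63 − 659.13 = 7.50 m.
Hydraulic gradient: i = |Δh| / L = 7.50 / 40.9 = 0.183.
Flow is from higher to lower head: from PZ-1 toward PZ-5, i.e. toward the south-west.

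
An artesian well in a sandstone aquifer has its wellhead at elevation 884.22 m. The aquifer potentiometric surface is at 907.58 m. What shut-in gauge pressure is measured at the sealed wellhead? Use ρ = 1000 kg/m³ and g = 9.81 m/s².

P ≈ 229 kPa

Head above the cap: Δh = 907.58 − 884.22 = 23.36 m.
P = ρgΔh = 1000 × 9.81 × 23.36 = 229162 Pa ≈ 229 kPa.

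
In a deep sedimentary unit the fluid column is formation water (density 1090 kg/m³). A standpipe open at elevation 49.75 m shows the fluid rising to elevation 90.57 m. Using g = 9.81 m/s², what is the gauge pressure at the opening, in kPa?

P ≈ 436 kPa

Pressure head ψ = h − z = 90.57 − 49.75 = 40.82 m.
P = ρgψ = 1090 × 9.81 × 40.82 = 436484 Pa ≈ 436 kPa.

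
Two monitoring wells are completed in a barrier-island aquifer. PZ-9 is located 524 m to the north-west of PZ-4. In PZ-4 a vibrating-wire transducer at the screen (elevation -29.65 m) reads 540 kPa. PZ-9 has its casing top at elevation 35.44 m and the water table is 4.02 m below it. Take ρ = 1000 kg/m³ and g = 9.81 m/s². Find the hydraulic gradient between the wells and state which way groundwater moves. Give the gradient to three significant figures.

Pressure head at PZ-4: ψ = P/(ρg) = 540×1000 / (1000 × 9.81) = 55.05 m.
Total head at PZ-4: h = z + ψ = -29.65 + 55.05 = 25.40 m.
Total head at PZ-9: h = 35.44 − 4.02 = 31.42 m.
Head difference: h(PZ-4) − h(PZ-9) = 25.40 − 31.42 = -6.02 m.
Hydraulic gradient: i = |Δh| / L = 6.02 / 524 = 0.0115.
Flow is from higher to lower head: from PZ-9 toward PZ-4, i.e. toward the south-east.

i ≈ 0.0115; groundwater flows toward the south-east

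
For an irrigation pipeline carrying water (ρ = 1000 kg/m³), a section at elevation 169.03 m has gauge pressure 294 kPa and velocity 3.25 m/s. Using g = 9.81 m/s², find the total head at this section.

Pressure head ψ = P/(ρg) = 294×1000 / (1000 × 9.81) = 29.97 m.
Velocity head = v²/(2g) = 3.25² / (2 × 9.81) = 0.538 m.
h = z + ψ + v²/(2g) = 169.03 + 29.97 + 0.538 = 199.54 m.

h ≈ 199.54 m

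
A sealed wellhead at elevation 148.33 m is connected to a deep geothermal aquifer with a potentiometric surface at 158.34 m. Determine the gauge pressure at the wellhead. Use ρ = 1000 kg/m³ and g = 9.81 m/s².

P ≈ 98.2 kPa

Head above the cap: Δh = 158.34 − 148.33 = 10.01 m.
P = ρgΔh = 1000 × 9.81 × 10.01 = 98198 Pa ≈ 98.2 kPa.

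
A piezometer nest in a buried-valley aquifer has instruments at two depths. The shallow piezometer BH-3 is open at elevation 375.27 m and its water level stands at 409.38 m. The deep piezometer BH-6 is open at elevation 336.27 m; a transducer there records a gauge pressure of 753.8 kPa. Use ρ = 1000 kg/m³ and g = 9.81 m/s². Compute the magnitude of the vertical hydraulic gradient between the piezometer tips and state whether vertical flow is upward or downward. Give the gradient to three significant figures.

|i_v| ≈ 0.0956; vertical flow is upward

Total head at BH-3: h = 409.38 m (water level in the standpipe).
Pressure head at BH-6: ψ = P/(ρg) = 753.8×1000 / (1000 × 9.81) = 76.84 m.
Total head at BH-6: h = z + ψ = 336.27 + 76.84 = 413.11 m.
Δh = h(BH-3) − h(BH-6) = 409.38 − 413.11 = -3.73 m.
Vertical separation Δz = 375.27 − 336.27 = 39.00 m.
|i_v| = |Δh| / Δz = 3.73 / 39.00 = 0.0956.
Head is higher in the deep piezometer, so vertical flow is upward (discharge condition).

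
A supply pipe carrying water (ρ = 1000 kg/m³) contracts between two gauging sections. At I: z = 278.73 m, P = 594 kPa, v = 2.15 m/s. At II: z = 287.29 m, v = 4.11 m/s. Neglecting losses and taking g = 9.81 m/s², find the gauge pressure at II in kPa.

Pressure head at I: ψ₁ = P₁/(ρg) = 594×1000 / (1000 × 9.81) = 60.55 m.
Velocity heads: v₁²/2g = 2.15²/19.62 = 0.236 m; v₂²/2g = 4.11²/19.62 = 0.861 m.
Total head H = z₁ + ψ₁ + v₁²/2g = 278.73 + 60.55 + 0.236 = 339.52 m.
ψ₂ = H − z₂ − v₂²/2g = 339.52 − 287.29 − 0.861 = 51.37 m.
P₂ = ρgψ₂ = 1000 × 9.81 × 51.37 ≈ 504 kPa.

P₂ ≈ 504 kPa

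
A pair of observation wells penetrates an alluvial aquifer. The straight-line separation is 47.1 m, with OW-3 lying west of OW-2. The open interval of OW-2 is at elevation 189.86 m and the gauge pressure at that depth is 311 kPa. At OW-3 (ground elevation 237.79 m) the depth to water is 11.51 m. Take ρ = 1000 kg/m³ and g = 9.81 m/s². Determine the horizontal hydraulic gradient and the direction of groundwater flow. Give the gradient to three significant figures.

Pressure head at OW-2: ψ = P/(ρg) = 311×1000 / (1000 × 9.81) = 31.70 m.
Total head at OW-2: h = z + ψ = 189.86 + 31.70 = 221.56 m.
Total head at OW-3: h = 237.79 − 11.51 = 226.28 m.
Head difference: h(OW-2) − h(OW-3) = 221.56 − 226.28 = -4.72 m.
Hydraulic gradient: i = |Δh| / L = 4.72 / 47.1 = 0.100.
Flow is from higher to lower head: from OW-3 toward OW-2, i.e. toward the east.

i ≈ 0.100; groundwater flows toward the east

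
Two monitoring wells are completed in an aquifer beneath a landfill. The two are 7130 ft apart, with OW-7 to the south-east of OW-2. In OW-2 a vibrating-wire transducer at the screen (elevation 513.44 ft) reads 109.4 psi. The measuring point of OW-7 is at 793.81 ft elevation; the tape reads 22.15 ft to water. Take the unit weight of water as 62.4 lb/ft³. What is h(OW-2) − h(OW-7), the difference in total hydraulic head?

Δh ≈ -5.76 ft

Pressure head at OW-2: ψ = 144·P/γ = 144 × 109.4 / 62.4 = 252.46 ft.
Total head at OW-2: h = z + ψ = 513.44 + 252.46 = 765.90 ft.
Total head at OW-7: h = 793.81 − 22.15 = 771.66 ft.
Head difference: h(OW-2) − h(OW-7) = 765.90 − 771.66 = -5.76 ft.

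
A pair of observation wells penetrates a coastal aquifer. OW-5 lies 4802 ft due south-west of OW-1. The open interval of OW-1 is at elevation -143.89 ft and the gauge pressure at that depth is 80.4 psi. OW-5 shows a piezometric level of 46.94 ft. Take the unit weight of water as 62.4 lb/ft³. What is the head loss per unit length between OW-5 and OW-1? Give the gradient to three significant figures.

i ≈ 0.00110 ft/ft

Pressure head at OW-1: ψ = 144·P/γ = 144 × 80.4 / 62.4 = 185.54 ft.
Total head at OW-1: h = z + ψ = -143.89 + 185.54 = 41.65 ft.
Total head at OW-5: h = 46.94 ft (water level in the piezometer is the total head).
Head difference: h(OW-1) − h(OW-5) = 41.65 − 46.94 = -5.29 ft.
Hydraulic gradient: i = |Δh| / L = 5.29 / 4802 = 0.00110.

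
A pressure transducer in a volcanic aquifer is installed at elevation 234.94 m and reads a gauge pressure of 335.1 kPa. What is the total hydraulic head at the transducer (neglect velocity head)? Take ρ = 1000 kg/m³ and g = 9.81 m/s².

h ≈ 269.10 m

ψ = P/(ρg) = 335.1×1000 / (1000 × 9.81) = 34.16 m.
h = z + ψ = 234.94 + 34.16 = 269.10 m.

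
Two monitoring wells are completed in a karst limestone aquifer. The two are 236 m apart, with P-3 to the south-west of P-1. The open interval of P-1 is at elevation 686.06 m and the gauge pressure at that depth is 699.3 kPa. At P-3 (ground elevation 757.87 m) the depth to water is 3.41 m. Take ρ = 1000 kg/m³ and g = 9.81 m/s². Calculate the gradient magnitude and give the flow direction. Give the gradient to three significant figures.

Pressure head at P-1: ψ = P/(ρg) = 699.3×1000 / (1000 × 9.81) = 71.28 m.
Total head at P-1: h = z + ψ = 686.06 + 71.28 = 757.34 m.
Total head at P-3: h = 757.87 − 3.41 = 754.46 m.
Head difference: h(P-1) − h(P-3) = 757.34 − 754.46 = 2.88 m.
Hydraulic gradient: i = |Δh| / L = 2.88 / 236 = 0.0122.
Flow is from higher to lower head: from P-1 toward P-3, i.e. toward the south-west.

i ≈ 0.0122; groundwater flows toward the south-west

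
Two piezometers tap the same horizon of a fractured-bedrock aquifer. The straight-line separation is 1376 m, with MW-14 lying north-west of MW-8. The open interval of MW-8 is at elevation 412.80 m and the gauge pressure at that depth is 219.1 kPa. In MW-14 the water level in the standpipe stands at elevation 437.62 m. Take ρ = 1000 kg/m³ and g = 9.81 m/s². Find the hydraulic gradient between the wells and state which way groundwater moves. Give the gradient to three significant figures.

Pressure head at MW-8: ψ = P/(ρg) = 219.1×1000 / (1000 × 9.81) = 22.33 m.
Total head at MW-8: h = z + ψ = 412.80 + 22.33 = 435.13 m.
Total head at MW-14: h = 437.62 m (water level in the piezometer is the total head).
Head difference: h(MW-8) − h(MW-14) = 435.13 − 437.62 = -2.49 m.
Hydraulic gradient: i = |Δh| / L = 2.49 / 1376 = 0.00181.
Flow is from higher to lower head: from MW-14 toward MW-8, i.e. toward the south-east.

i ≈ 0.00181; groundwater flows toward the south-east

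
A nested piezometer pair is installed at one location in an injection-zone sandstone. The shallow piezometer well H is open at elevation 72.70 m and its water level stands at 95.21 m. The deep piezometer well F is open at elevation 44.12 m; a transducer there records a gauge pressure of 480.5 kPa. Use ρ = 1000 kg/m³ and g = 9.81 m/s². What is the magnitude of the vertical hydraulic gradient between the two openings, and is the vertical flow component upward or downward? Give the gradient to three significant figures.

Total head at well H: h = 95.21 m (water level in the standpipe).
Pressure head at well F: ψ = P/(ρg) = 480.5×1000 / (1000 × 9.81) = 48.98 m.
Total head at well F: h = z + ψ = 44.12 + 48.98 = 93.10 m.
Δh = h(well H) − h(well F) = 95.21 − 93.10 = 2.11 m.
Vertical separation Δz = 72.70 − 44.12 = 28.58 m.
|i_v| = |Δh| / Δz = 2.11 / 28.58 = 0.0738.
Head is higher in the shallow piezometer, so vertical flow is downward (recharge condition).

|i_v| ≈ 0.0738; vertical flow is downward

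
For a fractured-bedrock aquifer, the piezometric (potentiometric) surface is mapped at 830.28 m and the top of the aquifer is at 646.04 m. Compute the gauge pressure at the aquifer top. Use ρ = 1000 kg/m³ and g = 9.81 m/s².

P ≈ 1810 kPa

Pressure head at the aquifer top: ψ = h − z = 830.28 − 646.04 = 184.24 m.
P = ρgψ = 1000 × 9.81 × 184.24 = 1807394 Pa ≈ 1810 kPa.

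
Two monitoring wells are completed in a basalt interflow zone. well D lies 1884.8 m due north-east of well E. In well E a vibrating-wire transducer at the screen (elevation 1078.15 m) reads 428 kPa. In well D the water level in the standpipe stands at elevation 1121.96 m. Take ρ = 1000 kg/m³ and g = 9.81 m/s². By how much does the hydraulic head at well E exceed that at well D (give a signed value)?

Δh ≈ -0.18 m

Pressure head at well E: ψ = P/(ρg) = 428×1000 / (1000 × 9.81) = 43.63 m.
Total head at well E: h = z + ψ = 1078.15 + 43.63 = 1121.78 m.
Total head at well D: h = 1121.96 m (water level in the piezometer is the total head).
Head difference: h(well E) − h(well D) = 1121.78 − 1121.96 = -0.18 m.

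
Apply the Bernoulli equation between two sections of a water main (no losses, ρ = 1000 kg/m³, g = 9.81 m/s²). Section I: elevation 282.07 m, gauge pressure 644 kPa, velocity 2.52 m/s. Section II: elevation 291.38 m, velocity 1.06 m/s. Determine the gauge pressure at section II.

P₂ ≈ 555 kPa

Pressure head at I: ψ₁ = P₁/(ρg) = 644×1000 / (1000 × 9.81) = 65.65 m.
Velocity heads: v₁²/2g = 2.52²/19.62 = 0.324 m; v₂²/2g = 1.06²/19.62 = 0.057 m.
Total head H = z₁ + ψ₁ + v₁²/2g = 282.07 + 65.65 + 0.324 = 348.04 m.
ψ₂ = H − z₂ − v₂²/2g = 348.04 − 291.38 − 0.057 = 56.60 m.
P₂ = ρgψ₂ = 1000 × 9.81 × 56.60 ≈ 555 kPa.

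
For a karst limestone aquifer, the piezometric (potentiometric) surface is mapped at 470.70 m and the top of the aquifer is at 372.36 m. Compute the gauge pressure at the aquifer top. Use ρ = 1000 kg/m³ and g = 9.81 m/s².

Pressure head at the aquifer top: ψ = h − z = 470.70 − 372.36 = 98.34 m.
P = ρgψ = 1000 × 9.81 × 98.34 = 964715 Pa ≈ 965 kPa.

P ≈ 965 kPa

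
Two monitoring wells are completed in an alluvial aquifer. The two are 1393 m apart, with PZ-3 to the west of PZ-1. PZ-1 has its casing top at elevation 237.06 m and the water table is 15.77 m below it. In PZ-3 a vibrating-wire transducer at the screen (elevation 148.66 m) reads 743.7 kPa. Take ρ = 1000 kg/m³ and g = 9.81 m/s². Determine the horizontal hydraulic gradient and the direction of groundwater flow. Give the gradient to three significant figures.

Total head at PZ-1: h = 237.06 − 15.77 = 221.29 m.
Pressure head at PZ-3: ψ = P/(ρg) = 743.7×1000 / (1000 × 9.81) = 75.81 m.
Total head at PZ-3: h = z + ψ = 148.66 + 75.81 = 224.47 m.
Head difference: h(PZ-1) − h(PZ-3) = 221.29 − 224.47 = -3.18 m.
Hydraulic gradient: i = |Δh| / L = 3.18 / 1393 = 0.00228.
Flow is from higher to lower head: from PZ-3 toward PZ-1, i.e. toward the east.

i ≈ 0.00228; groundwater flows toward the east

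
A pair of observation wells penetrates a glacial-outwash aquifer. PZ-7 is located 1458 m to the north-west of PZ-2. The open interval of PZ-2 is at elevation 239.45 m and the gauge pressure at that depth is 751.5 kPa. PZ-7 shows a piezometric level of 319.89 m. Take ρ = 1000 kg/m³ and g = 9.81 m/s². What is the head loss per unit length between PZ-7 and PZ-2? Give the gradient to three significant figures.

Pressure head at PZ-2: ψ = P/(ρg) = 751.5×1000 / (1000 × 9.81) = 76.61 m.
Total head at PZ-2: h = z + ψ = 239.45 + 76.61 = 316.06 m.
Total head at PZ-7: h = 319.89 m (water level in the piezometer is the total head).
Head difference: h(PZ-2) − h(PZ-7) = 316.06 − 319.89 = -3.83 m.
Hydraulic gradient: i = |Δh| / L = 3.83 / 1458 = 0.00263.

i ≈ 0.00263 m/m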